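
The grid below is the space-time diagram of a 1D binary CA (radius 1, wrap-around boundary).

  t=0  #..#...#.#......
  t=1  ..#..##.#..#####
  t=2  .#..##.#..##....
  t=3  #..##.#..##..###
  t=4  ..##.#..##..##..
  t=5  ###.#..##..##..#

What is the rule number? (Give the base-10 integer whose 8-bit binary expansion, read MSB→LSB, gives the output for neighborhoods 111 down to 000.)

  [7] ### => .  t=1,i=12
  [6] ##. => .  t=1,i=6
  [5] #.# => #  t=0,i=8
  [4] #.. => .  t=0,i=1
  [3] .## => #  t=1,i=5
  [2] .#. => .  t=0,i=0
  [1] ..# => #  t=0,i=2
  [0] ... => #  t=0,i=5
  bits 00101011 = 43

43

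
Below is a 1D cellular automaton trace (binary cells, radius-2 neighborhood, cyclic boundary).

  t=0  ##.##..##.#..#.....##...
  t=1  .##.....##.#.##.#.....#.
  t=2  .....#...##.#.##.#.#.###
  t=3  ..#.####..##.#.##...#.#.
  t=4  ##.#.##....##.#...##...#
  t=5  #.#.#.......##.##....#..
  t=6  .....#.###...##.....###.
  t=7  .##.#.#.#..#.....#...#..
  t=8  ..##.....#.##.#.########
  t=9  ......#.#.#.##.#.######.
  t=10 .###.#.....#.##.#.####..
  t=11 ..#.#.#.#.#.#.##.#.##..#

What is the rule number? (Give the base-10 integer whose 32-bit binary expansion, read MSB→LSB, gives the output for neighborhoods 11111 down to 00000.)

3422743317

  [31] ##### => #  t=8,i=18
  [30] ####. => #  t=3,i=6
  [29] ###.# => .  t=4,i=1
  [28] ###.. => .  t=2,i=23
  [27] ##.## => #  t=0,i=2
  [26] ##.#. => #  t=0,i=9
  [25] ##..# => .  t=0,i=5
  [24] ##... => .  t=0,i=21
  [23] #.### => .  t=2,i=21
  [22] #.##. => .  t=0,i=3
  [21] #.#.# => .  t=1,i=11
  [20] #.#.. => .  t=0,i=10
  [19] #..## => .  t=0,i=6
  [18] #..#. => .  t=0,i=12
  [17] #...# => #  t=0,i=22
  [16] #.... => .  t=0,i=15
  [15] .#### => #  t=3,i=5
  [14] .###. => #  t=2,i=22
  [13] .##.# => #  t=0,i=1
  [12] .##.. => .  t=0,i=4
  [11] .#.## => #  t=1,i=12
  [10] .#.#. => .  t=2,i=18
  [9] .#..# => #  t=0,i=11
  [8] .#... => #  t=0,i=14
  [7] ..### => .  t=4,i=23
  [6] ..##. => .  t=0,i=0
  [5] ..#.# => .  t=3,i=2
  [4] ..#.. => #  t=0,i=13
  [3] ...## => .  t=0,i=18
  [2] ...#. => #  t=1,i=21
  [1] ....# => .  t=0,i=17
  [0] ..... => #  t=0,i=16
  bits 11001100000000101110101100010101 = 3422743317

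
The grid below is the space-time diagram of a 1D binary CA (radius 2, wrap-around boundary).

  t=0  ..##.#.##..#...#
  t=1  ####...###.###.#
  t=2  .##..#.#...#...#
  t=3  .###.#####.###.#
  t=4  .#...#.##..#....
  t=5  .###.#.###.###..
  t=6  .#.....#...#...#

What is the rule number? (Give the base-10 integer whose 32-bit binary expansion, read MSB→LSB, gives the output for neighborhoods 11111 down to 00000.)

  nb #####: next=#  (t=1,i=1, bit31=1)
  nb ####.: next=#  (t=1,i=2, bit30=1)
  nb ###.#: next=.  (t=1,i=9, bit29=0)
  nb ###..: next=.  (t=1,i=3, bit28=0)
  nb ##.##: next=.  (t=1,i=10, bit27=0)
  nb ##.#.: next=.  (t=0,i=4, bit26=0)
  nb ##..#: next=#  (t=0,i=9, bit25=1)
  nb ##...: next=.  (t=1,i=4, bit24=0)
  nb #.###: next=#  (t=1,i=11, bit23=1)
  nb #.##.: next=#  (t=0,i=7, bit22=1)
  nb #.#.#: next=.  (t=0,i=5, bit21=0)
  nb #.#..: next=#  (t=2,i=7, bit20=1)
  nb #..##: next=#  (t=0,i=1, bit19=1)
  nb #..#.: next=.  (t=0,i=10, bit18=0)
  nb #...#: next=#  (t=0,i=13, bit17=1)
  nb #....: next=#  (t=4,i=13, bit16=1)
  nb .####: next=.  (t=1,i=0, bit15=0)
  nb .###.: next=.  (t=1,i=8, bit14=0)
  nb .##.#: next=#  (t=0,i=3, bit13=1)
  nb .##..: next=#  (t=0,i=8, bit12=1)
  nb .#.##: next=.  (t=0,i=6, bit11=0)
  nb .#.#.: next=#  (t=2,i=6, bit10=1)
  nb .#..#: next=#  (t=0,i=0, bit9=1)
  nb .#...: next=#  (t=0,i=12, bit8=1)
  nb ..###: next=#  (t=1,i=7, bit7=1)
  nb ..##.: next=#  (t=0,i=2, bit6=1)
  nb ..#.#: next=#  (t=2,i=5, bit5=1)
  nb ..#..: next=#  (t=0,i=11, bit4=1)
  nb ...##: next=.  (t=1,i=6, bit3=0)
  nb ...#.: next=.  (t=0,i=14, bit2=0)
  nb ....#: next=.  (t=4,i=15, bit1=0)
  nb .....: next=.  (t=4,i=14, bit0=0)
  bits 11000010110110110011011111110000 = 3269146608

3269146608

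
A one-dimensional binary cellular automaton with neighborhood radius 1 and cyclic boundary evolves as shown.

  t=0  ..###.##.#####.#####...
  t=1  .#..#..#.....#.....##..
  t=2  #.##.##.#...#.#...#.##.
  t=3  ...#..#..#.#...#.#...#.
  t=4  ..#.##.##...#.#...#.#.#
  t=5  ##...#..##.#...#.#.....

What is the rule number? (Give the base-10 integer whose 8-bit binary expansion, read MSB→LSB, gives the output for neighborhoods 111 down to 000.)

82

  ### -> .   bit 7 = 0  t=0,i=3
  ##. -> #   bit 6 = 1  t=0,i=4
  #.# -> .   bit 5 = 0  t=0,i=5
  #.. -> #   bit 4 = 1  t=0,i=20
  .## -> .   bit 3 = 0  t=0,i=2
  .#. -> .   bit 2 = 0  t=1,i=1
  ..# -> #   bit 1 = 1  t=0,i=1
  ... -> .   bit 0 = 0  t=0,i=0
  bits 01010010 = 82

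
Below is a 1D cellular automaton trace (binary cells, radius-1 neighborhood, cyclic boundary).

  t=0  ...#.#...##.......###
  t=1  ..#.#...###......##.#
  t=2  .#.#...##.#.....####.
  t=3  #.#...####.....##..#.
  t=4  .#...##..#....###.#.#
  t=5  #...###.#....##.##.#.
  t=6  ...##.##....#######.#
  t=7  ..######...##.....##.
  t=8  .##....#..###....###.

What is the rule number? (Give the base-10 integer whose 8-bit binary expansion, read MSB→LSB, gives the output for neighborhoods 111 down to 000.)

106

  ###|.  b7=0 t=0,i=19
  ##.|#  b6=1 t=0,i=10
  #.#|#  b5=1 t=0,i=4
  #..|.  b4=0 t=0,i=0
  .##|#  b3=1 t=0,i=9
  .#.|.  b2=0 t=0,i=3
  ..#|#  b1=1 t=0,i=2
  ...|.  b0=0 t=0,i=1
  bits 01101010 = 106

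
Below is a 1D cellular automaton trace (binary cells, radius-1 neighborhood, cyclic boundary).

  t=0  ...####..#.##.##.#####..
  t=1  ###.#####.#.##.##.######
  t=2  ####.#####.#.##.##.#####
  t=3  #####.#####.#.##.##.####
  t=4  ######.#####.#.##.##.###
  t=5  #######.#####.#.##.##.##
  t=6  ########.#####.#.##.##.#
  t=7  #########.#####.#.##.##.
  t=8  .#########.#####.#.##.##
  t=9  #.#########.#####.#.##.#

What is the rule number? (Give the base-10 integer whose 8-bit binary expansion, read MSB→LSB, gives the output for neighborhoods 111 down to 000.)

243

  nb ###: next=#  (t=0,i=4, bit7=1)
  nb ##.: next=#  (t=0,i=6, bit6=1)
  nb #.#: next=#  (t=0,i=10, bit5=1)
  nb #..: next=#  (t=0,i=7, bit4=1)
  nb .##: next=.  (t=0,i=3, bit3=0)
  nb .#.: next=.  (t=0,i=9, bit2=0)
  nb ..#: next=#  (t=0,i=2, bit1=1)
  nb ...: next=#  (t=0,i=0, bit0=1)
  bits 11110011 = 243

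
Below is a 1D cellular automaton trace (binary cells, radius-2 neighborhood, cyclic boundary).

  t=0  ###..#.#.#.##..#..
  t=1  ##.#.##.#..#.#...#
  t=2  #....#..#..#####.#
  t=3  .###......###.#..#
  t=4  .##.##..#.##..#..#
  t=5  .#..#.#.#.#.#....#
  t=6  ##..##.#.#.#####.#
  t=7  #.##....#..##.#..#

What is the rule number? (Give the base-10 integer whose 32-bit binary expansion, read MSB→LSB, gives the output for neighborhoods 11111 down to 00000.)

  #####|.  b31=0 t=2,i=13
  ####.|#  b30=1 t=2,i=14
  ###.#|.  b29=0 t=1,i=1
  ###..|.  b28=0 t=0,i=2
  ##.##|.  b27=0 t=2,i=16
  ##.#.|.  b26=0 t=1,i=2
  ##..#|#  b25=1 t=0,i=3
  ##...|#  b24=1 t=2,i=1
  #.###|#  b23=1 t=3,i=1
  #.##.|#  b22=1 t=0,i=11
  #.#.#|.  b21=0 t=0,i=7
  #.#..|#  b20=1 t=1,i=8
  #..##|#  b19=1 t=0,i=17
  #..#.|.  b18=0 t=0,i=4
  #...#|#  b17=1 t=1,i=15
  #....|#  b16=1 t=2,i=2
  .####|#  b15=1 t=2,i=12
  .###.|#  b14=1 t=0,i=1
  .##.#|.  b13=0 t=1,i=6
  .##..|.  b12=0 t=0,i=12
  .#.##|.  b11=0 t=0,i=10
  .#.#.|#  b10=1 t=0,i=6
  .#..#|.  b9=0 t=0,i=16
  .#...|#  b8=1 t=1,i=14
  ..###|#  b7=1 t=0,i=0
  ..##.|.  b6=0 t=6,i=4
  ..#.#|#  b5=1 t=0,i=5
  ..#..|.  b4=0 t=0,i=15
  ...##|.  b3=0 t=1,i=16
  ...#.|.  b2=0 t=2,i=4
  ....#|#  b1=1 t=2,i=3
  .....|.  b0=0 t=3,i=6
  bits 01000011110110111100010110100010 = 1138476450

1138476450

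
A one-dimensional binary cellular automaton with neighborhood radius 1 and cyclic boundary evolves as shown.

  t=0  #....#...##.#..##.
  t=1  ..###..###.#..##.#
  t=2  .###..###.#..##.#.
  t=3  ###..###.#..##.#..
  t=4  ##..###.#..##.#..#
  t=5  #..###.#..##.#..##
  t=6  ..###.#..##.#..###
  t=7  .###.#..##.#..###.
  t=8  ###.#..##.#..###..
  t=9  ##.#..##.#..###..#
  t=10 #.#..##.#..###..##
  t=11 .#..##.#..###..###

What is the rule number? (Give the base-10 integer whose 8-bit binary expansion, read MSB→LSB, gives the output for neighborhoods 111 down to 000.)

  ###|#  b7=1 t=1,i=3
  ##.|.  b6=0 t=0,i=10
  #.#|#  b5=1 t=0,i=11
  #..|.  b4=0 t=0,i=1
  .##|#  b3=1 t=0,i=9
  .#.|.  b2=0 t=0,i=0
  ..#|#  b1=1 t=0,i=4
  ...|#  b0=1 t=0,i=2
  bits 10101011 = 171

171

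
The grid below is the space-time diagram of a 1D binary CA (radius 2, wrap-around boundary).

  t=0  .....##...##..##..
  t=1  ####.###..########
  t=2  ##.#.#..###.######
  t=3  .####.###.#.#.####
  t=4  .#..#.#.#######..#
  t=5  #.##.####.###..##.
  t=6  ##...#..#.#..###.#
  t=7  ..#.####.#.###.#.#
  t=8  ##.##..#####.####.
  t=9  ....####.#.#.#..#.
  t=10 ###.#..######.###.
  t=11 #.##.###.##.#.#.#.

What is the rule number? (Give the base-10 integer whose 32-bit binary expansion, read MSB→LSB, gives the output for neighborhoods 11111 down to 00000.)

  [31] ##### => #  t=1,i=0
  [30] ####. => .  t=1,i=2
  [29] ###.# => #  t=1,i=3
  [28] ###.. => .  t=1,i=7
  [27] ##.## => .  t=1,i=4
  [26] ##.#. => #  t=2,i=2
  [25] ##..# => #  t=0,i=12
  [24] ##... => #  t=0,i=7
  [23] #.### => #  t=1,i=5
  [22] #.##. => .  t=5,i=2
  [21] #.#.# => #  t=2,i=3
  [20] #.#.. => .  t=2,i=5
  [19] #..## => #  t=0,i=13
  [18] #..#. => #  t=4,i=3
  [17] #...# => .  t=0,i=8
  [16] #.... => #  t=0,i=17
  [15] .#### => .  t=1,i=11
  [14] .###. => .  t=1,i=6
  [13] .##.# => .  t=5,i=3
  [12] .##.. => #  t=0,i=6
  [11] .#.## => #  t=3,i=13
  [10] .#.#. => #  t=2,i=4
  [9] .#..# => #  t=2,i=6
  [8] .#... => .  t=9,i=17
  [7] ..### => #  t=1,i=10
  [6] ..##. => #  t=0,i=5
  [5] ..#.# => .  t=4,i=4
  [4] ..#.. => #  t=6,i=5
  [3] ...## => .  t=0,i=4
  [2] ...#. => #  t=6,i=4
  [1] ....# => #  t=0,i=3
  [0] ..... => #  t=0,i=0
  bits 10100111101011010001111011010111 = 2813140695

2813140695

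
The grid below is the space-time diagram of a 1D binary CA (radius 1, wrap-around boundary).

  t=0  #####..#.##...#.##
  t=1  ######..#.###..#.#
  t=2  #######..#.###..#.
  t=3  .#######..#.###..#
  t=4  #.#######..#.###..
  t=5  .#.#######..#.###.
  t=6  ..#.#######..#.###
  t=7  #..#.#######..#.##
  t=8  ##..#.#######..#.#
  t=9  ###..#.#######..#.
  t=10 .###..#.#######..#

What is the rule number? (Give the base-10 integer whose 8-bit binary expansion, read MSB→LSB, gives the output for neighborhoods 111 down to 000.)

  ### -> #   bit 7 = 1  t=0,i=0
  ##. -> #   bit 6 = 1  t=0,i=4
  #.# -> #   bit 5 = 1  t=0,i=8
  #.. -> #   bit 4 = 1  t=0,i=5
  .## -> .   bit 3 = 0  t=0,i=9
  .#. -> .   bit 2 = 0  t=0,i=7
  ..# -> .   bit 1 = 0  t=0,i=6
  ... -> #   bit 0 = 1  t=0,i=12
  bits 11110001 = 241

241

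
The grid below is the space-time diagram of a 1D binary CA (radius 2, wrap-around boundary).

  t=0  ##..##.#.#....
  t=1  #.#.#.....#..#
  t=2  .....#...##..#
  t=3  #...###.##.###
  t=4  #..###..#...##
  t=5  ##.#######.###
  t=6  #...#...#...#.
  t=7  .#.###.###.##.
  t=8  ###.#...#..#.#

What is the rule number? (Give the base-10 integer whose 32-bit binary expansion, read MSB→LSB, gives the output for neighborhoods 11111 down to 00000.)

1380239868

  [31] ##### => .  t=5,i=5
  [30] ####. => #  t=3,i=13
  [29] ###.# => .  t=3,i=6
  [28] ###.. => #  t=3,i=0
  [27] ##.## => .  t=3,i=7
  [26] ##.#. => .  t=0,i=6
  [25] ##..# => #  t=0,i=2
  [24] ##... => .  t=3,i=1
  [23] #.### => .  t=3,i=11
  [22] #.##. => #  t=3,i=8
  [21] #.#.# => .  t=0,i=7
  [20] #.#.. => .  t=0,i=9
  [19] #..## => .  t=0,i=3
  [18] #..#. => #  t=2,i=12
  [17] #...# => .  t=2,i=7
  [16] #.... => .  t=0,i=11
  [15] .#### => #  t=3,i=12
  [14] .###. => #  t=3,i=5
  [13] .##.# => .  t=0,i=5
  [12] .##.. => .  t=0,i=1
  [11] .#.## => #  t=7,i=2
  [10] .#.#. => .  t=0,i=8
  [9] .#..# => .  t=1,i=11
  [8] .#... => #  t=0,i=10
  [7] ..### => #  t=3,i=4
  [6] ..##. => #  t=0,i=0
  [5] ..#.# => #  t=6,i=12
  [4] ..#.. => #  t=1,i=10
  [3] ...## => #  t=0,i=13
  [2] ...#. => #  t=1,i=9
  [1] ....# => .  t=0,i=12
  [0] ..... => .  t=1,i=7
  bits 01010010010001001100100111111100 = 1380239868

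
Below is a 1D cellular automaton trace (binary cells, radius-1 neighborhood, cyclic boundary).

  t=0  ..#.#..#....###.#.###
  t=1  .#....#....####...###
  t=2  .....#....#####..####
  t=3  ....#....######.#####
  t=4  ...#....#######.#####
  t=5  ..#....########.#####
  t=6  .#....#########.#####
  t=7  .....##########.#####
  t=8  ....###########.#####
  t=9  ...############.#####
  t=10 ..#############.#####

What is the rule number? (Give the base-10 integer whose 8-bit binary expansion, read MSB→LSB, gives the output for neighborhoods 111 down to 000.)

  nb ###: next=#  (t=0,i=13, bit7=1)
  nb ##.: next=#  (t=0,i=14, bit6=1)
  nb #.#: next=.  (t=0,i=3, bit5=0)
  nb #..: next=.  (t=0,i=0, bit4=0)
  nb .##: next=#  (t=0,i=12, bit3=1)
  nb .#.: next=.  (t=0,i=2, bit2=0)
  nb ..#: next=#  (t=0,i=1, bit1=1)
  nb ...: next=.  (t=0,i=9, bit0=0)
  bits 11001010 = 202

202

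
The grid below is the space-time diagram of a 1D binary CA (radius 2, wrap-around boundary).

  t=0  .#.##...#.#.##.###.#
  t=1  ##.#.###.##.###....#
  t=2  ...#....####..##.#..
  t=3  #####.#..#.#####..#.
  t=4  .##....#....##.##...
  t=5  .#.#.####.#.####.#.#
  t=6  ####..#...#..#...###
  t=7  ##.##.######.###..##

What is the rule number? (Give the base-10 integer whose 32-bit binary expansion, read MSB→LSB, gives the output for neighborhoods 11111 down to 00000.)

2607458135

  [31] ##### => #  t=3,i=2
  [30] ####. => .  t=2,i=10
  [29] ###.# => .  t=0,i=17
  [28] ###.. => #  t=1,i=14
  [27] ##.## => #  t=0,i=14
  [26] ##.#. => .  t=0,i=18
  [25] ##..# => #  t=2,i=12
  [24] ##... => #  t=0,i=5
  [23] #.### => .  t=0,i=15
  [22] #.##. => #  t=0,i=3
  [21] #.#.# => #  t=0,i=1
  [20] #.#.. => .  t=2,i=17
  [19] #..## => #  t=2,i=13
  [18] #..#. => .  t=3,i=8
  [17] #...# => #  t=0,i=6
  [16] #.... => .  t=1,i=16
  [15] .#### => #  t=2,i=9
  [14] .###. => .  t=0,i=16
  [13] .##.# => #  t=0,i=13
  [12] .##.. => .  t=0,i=4
  [11] .#.## => .  t=0,i=2
  [10] .#.#. => #  t=0,i=0
  [9] .#..# => #  t=3,i=7
  [8] .#... => #  t=2,i=4
  [7] ..### => .  t=1,i=19
  [6] ..##. => #  t=2,i=14
  [5] ..#.# => .  t=0,i=8
  [4] ..#.. => #  t=2,i=3
  [3] ...## => .  t=1,i=18
  [2] ...#. => #  t=0,i=7
  [1] ....# => #  t=1,i=17
  [0] ..... => #  t=2,i=0
  bits 10011011011010101010011101010111 = 2607458135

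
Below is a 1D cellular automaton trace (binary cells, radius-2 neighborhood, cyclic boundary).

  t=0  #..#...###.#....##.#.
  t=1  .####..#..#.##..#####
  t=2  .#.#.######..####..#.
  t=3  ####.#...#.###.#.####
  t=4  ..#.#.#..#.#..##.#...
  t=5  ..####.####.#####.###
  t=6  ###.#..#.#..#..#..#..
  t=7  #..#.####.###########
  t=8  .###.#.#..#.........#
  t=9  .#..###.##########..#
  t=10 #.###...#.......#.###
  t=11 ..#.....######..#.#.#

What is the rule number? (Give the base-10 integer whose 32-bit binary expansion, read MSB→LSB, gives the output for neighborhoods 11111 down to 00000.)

  ##### -> .   bit 31 = 0  t=1,i=18
  ####. -> #   bit 30 = 1  t=1,i=3
  ###.# -> .   bit 29 = 0  t=0,i=9
  ###.. -> .   bit 28 = 0  t=1,i=4
  ##.## -> .   bit 27 = 0  t=1,i=0
  ##.#. -> #   bit 26 = 1  t=0,i=10
  ##..# -> #   bit 25 = 1  t=1,i=5
  ##... -> .   bit 24 = 0  t=10,i=5
  #.### -> #   bit 23 = 1  t=1,i=1
  #.##. -> .   bit 22 = 0  t=1,i=12
  #.#.# -> #   bit 21 = 1  t=0,i=19
  #.#.. -> .   bit 20 = 0  t=0,i=0
  #..## -> #   bit 19 = 1  t=1,i=15
  #..#. -> #   bit 18 = 1  t=0,i=2
  #...# -> .   bit 17 = 0  t=0,i=5
  #.... -> #   bit 16 = 1  t=0,i=13
  .#### -> .   bit 15 = 0  t=1,i=2
  .###. -> .   bit 14 = 0  t=0,i=8
  .##.# -> #   bit 13 = 1  t=0,i=17
  .##.. -> #   bit 12 = 1  t=1,i=13
  .#.## -> .   bit 11 = 0  t=1,i=11
  .#.#. -> #   bit 10 = 1  t=0,i=20
  .#..# -> #   bit 9 = 1  t=0,i=1
  .#... -> #   bit 8 = 1  t=0,i=4
  ..### -> #   bit 7 = 1  t=0,i=7
  ..##. -> #   bit 6 = 1  t=0,i=16
  ..#.# -> #   bit 5 = 1  t=1,i=10
  ..#.. -> #   bit 4 = 1  t=0,i=3
  ...## -> .   bit 3 = 0  t=0,i=6
  ...#. -> .   bit 2 = 0  t=3,i=8
  ....# -> .   bit 1 = 0  t=0,i=14
  ..... -> #   bit 0 = 1  t=4,i=20
  bits 01000110101011010011011111110001 = 1185757169

1185757169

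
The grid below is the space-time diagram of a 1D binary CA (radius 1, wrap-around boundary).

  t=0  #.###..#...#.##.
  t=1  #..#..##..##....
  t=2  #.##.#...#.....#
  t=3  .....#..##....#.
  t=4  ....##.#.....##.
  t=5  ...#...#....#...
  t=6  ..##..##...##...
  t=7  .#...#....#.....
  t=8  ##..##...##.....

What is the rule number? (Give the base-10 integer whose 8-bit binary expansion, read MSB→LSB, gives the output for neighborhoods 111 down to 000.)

  nb ###: next=#  (t=0,i=3, bit7=1)
  nb ##.: next=.  (t=0,i=4, bit6=0)
  nb #.#: next=.  (t=0,i=1, bit5=0)
  nb #..: next=.  (t=0,i=5, bit4=0)
  nb .##: next=.  (t=0,i=2, bit3=0)
  nb .#.: next=#  (t=0,i=0, bit2=1)
  nb ..#: next=#  (t=0,i=6, bit1=1)
  nb ...: next=.  (t=0,i=9, bit0=0)
  bits 10000110 = 134

134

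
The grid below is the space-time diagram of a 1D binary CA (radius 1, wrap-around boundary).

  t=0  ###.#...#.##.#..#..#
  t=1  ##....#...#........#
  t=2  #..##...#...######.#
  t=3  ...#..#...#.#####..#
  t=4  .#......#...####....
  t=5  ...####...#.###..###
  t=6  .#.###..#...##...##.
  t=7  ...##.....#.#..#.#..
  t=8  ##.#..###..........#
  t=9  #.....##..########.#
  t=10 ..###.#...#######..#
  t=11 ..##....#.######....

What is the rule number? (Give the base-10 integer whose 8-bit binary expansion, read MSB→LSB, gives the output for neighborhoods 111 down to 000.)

137

  nb ###: next=#  (t=0,i=0, bit7=1)
  nb ##.: next=.  (t=0,i=2, bit6=0)
  nb #.#: next=.  (t=0,i=3, bit5=0)
  nb #..: next=.  (t=0,i=5, bit4=0)
  nb .##: next=#  (t=0,i=10, bit3=1)
  nb .#.: next=.  (t=0,i=4, bit2=0)
  nb ..#: next=.  (t=0,i=7, bit1=0)
  nb ...: next=#  (t=0,i=6, bit0=1)
  bits 10001001 = 137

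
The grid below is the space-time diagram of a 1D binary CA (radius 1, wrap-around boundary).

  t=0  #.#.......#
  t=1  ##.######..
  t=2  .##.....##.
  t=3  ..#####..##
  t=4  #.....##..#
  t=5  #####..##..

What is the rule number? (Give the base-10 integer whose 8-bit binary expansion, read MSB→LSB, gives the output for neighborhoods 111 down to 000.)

113

  ### -> .   bit 7 = 0  t=1,i=4
  ##. -> #   bit 6 = 1  t=0,i=0
  #.# -> #   bit 5 = 1  t=0,i=1
  #.. -> #   bit 4 = 1  t=0,i=3
  .## -> .   bit 3 = 0  t=0,i=10
  .#. -> .   bit 2 = 0  t=0,i=2
  ..# -> .   bit 1 = 0  t=0,i=9
  ... -> #   bit 0 = 1  t=0,i=4
  bits 01110001 = 113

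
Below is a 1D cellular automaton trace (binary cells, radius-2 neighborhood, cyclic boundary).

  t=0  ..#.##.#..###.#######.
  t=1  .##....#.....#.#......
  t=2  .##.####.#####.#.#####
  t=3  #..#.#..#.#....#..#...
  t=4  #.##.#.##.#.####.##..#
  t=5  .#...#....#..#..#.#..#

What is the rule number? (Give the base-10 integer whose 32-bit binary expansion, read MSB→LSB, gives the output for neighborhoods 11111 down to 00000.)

  ##### -> .   bit 31 = 0  t=0,i=16
  ####. -> .   bit 30 = 0  t=0,i=19
  ###.# -> .   bit 29 = 0  t=0,i=12
  ###.. -> .   bit 28 = 0  t=0,i=20
  ##.## -> #   bit 27 = 1  t=0,i=13
  ##.#. -> .   bit 26 = 0  t=0,i=6
  ##..# -> .   bit 25 = 0  t=4,i=19
  ##... -> .   bit 24 = 0  t=0,i=21
  #.### -> .   bit 23 = 0  t=0,i=14
  #.##. -> .   bit 22 = 0  t=0,i=4
  #.#.# -> #   bit 21 = 1  t=2,i=15
  #.#.. -> #   bit 20 = 1  t=0,i=7
  #..## -> .   bit 19 = 0  t=0,i=9
  #..#. -> #   bit 18 = 1  t=3,i=2
  #...# -> .   bit 17 = 0  t=0,i=0
  #.... -> #   bit 16 = 1  t=1,i=4
  .#### -> #   bit 15 = 1  t=0,i=15
  .###. -> .   bit 14 = 0  t=0,i=11
  .##.# -> .   bit 13 = 0  t=0,i=5
  .##.. -> #   bit 12 = 1  t=1,i=2
  .#.## -> .   bit 11 = 0  t=0,i=3
  .#.#. -> .   bit 10 = 0  t=1,i=14
  .#..# -> .   bit 9 = 0  t=0,i=8
  .#... -> .   bit 8 = 0  t=1,i=8
  ..### -> .   bit 7 = 0  t=0,i=10
  ..##. -> #   bit 6 = 1  t=1,i=1
  ..#.# -> #   bit 5 = 1  t=0,i=2
  ..#.. -> #   bit 4 = 1  t=1,i=7
  ...## -> .   bit 3 = 0  t=1,i=0
  ...#. -> #   bit 2 = 1  t=0,i=1
  ....# -> #   bit 1 = 1  t=1,i=5
  ..... -> #   bit 0 = 1  t=1,i=10
  bits 00001000001101011001000001110111 = 137728119

137728119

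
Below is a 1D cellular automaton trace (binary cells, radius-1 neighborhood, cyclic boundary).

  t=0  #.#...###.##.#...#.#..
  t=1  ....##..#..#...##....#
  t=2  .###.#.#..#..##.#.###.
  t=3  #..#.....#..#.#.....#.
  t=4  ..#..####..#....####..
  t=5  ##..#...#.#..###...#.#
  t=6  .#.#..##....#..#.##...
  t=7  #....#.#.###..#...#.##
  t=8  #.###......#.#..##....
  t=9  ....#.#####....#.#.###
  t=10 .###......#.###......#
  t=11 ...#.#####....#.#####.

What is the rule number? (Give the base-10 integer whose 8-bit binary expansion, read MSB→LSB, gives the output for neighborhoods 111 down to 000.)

67

  ###|.  b7=0 t=0,i=7
  ##.|#  b6=1 t=0,i=8
  #.#|.  b5=0 t=0,i=1
  #..|.  b4=0 t=0,i=3
  .##|.  b3=0 t=0,i=6
  .#.|.  b2=0 t=0,i=0
  ..#|#  b1=1 t=0,i=5
  ...|#  b0=1 t=0,i=4
  bits 01000011 = 67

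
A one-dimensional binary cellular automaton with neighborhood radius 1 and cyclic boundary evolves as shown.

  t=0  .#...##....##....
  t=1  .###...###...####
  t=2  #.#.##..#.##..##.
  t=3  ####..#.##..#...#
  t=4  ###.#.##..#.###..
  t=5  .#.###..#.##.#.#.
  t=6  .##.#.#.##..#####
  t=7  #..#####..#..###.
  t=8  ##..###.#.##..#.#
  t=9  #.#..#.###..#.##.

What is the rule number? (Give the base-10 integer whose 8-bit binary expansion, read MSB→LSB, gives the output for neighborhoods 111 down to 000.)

  ###|#  b7=1 t=1,i=2
  ##.|.  b6=0 t=0,i=6
  #.#|#  b5=1 t=1,i=0
  #..|#  b4=1 t=0,i=2
  .##|.  b3=0 t=0,i=5
  .#.|#  b2=1 t=0,i=1
  ..#|.  b1=0 t=0,i=0
  ...|#  b0=1 t=0,i=3
  bits 10110101 = 181

181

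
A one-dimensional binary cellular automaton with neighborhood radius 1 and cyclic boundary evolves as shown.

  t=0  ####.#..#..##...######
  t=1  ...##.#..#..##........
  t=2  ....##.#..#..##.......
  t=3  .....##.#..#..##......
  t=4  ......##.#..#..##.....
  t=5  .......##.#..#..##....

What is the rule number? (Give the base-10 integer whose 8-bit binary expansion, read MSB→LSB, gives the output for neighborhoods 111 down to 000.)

112

  ###|.  b7=0 t=0,i=0
  ##.|#  b6=1 t=0,i=3
  #.#|#  b5=1 t=0,i=4
  #..|#  b4=1 t=0,i=6
  .##|.  b3=0 t=0,i=11
  .#.|.  b2=0 t=0,i=5
  ..#|.  b1=0 t=0,i=7
  ...|.  b0=0 t=0,i=14
  bits 01110000 = 112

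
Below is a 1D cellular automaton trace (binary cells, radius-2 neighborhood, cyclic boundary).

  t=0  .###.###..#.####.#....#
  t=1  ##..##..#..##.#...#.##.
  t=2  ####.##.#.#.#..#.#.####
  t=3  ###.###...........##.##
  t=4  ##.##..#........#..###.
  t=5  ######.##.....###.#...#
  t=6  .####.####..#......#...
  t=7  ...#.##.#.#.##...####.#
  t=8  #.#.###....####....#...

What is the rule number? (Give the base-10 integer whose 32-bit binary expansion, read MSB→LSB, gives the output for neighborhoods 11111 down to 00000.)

3418896662

  [31] ##### => #  t=2,i=0
  [30] ####. => #  t=0,i=14
  [29] ###.# => .  t=0,i=3
  [28] ###.. => .  t=0,i=7
  [27] ##.## => #  t=0,i=4
  [26] ##.#. => .  t=0,i=16
  [25] ##..# => #  t=0,i=8
  [24] ##... => #  t=3,i=7
  [23] #.### => #  t=0,i=1
  [22] #.##. => #  t=1,i=0
  [21] #.#.# => .  t=2,i=8
  [20] #.#.. => .  t=0,i=17
  [19] #..## => #  t=1,i=3
  [18] #..#. => .  t=0,i=9
  [17] #...# => .  t=1,i=16
  [16] #.... => .  t=0,i=19
  [15] .#### => .  t=0,i=13
  [14] .###. => .  t=0,i=2
  [13] .##.# => #  t=1,i=12
  [12] .##.. => #  t=1,i=1
  [11] .#.## => #  t=0,i=0
  [10] .#.#. => .  t=2,i=9
  [9] .#..# => .  t=1,i=9
  [8] .#... => #  t=0,i=18
  [7] ..### => .  t=4,i=19
  [6] ..##. => .  t=1,i=4
  [5] ..#.# => .  t=0,i=10
  [4] ..#.. => #  t=1,i=8
  [3] ...## => .  t=3,i=17
  [2] ...#. => #  t=0,i=21
  [1] ....# => #  t=0,i=20
  [0] ..... => .  t=3,i=9
  bits 11001011110010000011100100010110 = 3418896662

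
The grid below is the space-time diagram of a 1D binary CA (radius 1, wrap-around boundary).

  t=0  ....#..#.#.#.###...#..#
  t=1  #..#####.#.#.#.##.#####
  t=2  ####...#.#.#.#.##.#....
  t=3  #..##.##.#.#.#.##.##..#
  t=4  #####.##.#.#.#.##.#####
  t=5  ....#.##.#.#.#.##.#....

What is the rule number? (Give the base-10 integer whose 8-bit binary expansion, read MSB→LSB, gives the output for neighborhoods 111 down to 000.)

  ###|.  b7=0 t=0,i=14
  ##.|#  b6=1 t=0,i=15
  #.#|.  b5=0 t=0,i=8
  #..|#  b4=1 t=0,i=0
  .##|#  b3=1 t=0,i=13
  .#.|#  b2=1 t=0,i=4
  ..#|#  b1=1 t=0,i=3
  ...|.  b0=0 t=0,i=1
  bits 01011110 = 94

94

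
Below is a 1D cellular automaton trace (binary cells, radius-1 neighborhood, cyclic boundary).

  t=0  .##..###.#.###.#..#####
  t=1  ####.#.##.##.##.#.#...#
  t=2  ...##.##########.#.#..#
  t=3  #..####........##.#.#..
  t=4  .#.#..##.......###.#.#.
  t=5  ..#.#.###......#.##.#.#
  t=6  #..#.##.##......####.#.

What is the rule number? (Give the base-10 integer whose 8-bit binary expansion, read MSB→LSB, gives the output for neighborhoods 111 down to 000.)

  nb ###: next=.  (t=0,i=6, bit7=0)
  nb ##.: next=#  (t=0,i=2, bit6=1)
  nb #.#: next=#  (t=0,i=0, bit5=1)
  nb #..: next=#  (t=0,i=3, bit4=1)
  nb .##: next=#  (t=0,i=1, bit3=1)
  nb .#.: next=.  (t=0,i=9, bit2=0)
  nb ..#: next=.  (t=0,i=4, bit1=0)
  nb ...: next=.  (t=1,i=20, bit0=0)
  bits 01111000 = 120

120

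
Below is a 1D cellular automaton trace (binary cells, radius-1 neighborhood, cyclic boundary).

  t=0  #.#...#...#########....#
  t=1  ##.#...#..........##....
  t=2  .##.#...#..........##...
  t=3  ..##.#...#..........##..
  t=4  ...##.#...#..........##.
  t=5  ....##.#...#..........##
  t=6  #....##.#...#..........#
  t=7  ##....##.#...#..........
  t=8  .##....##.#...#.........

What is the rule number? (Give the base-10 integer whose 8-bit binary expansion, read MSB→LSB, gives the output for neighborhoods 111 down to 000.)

112

  ###|.  b7=0 t=0,i=11
  ##.|#  b6=1 t=0,i=0
  #.#|#  b5=1 t=0,i=1
  #..|#  b4=1 t=0,i=3
  .##|.  b3=0 t=0,i=10
  .#.|.  b2=0 t=0,i=2
  ..#|.  b1=0 t=0,i=5
  ...|.  b0=0 t=0,i=4
  bits 01110000 = 112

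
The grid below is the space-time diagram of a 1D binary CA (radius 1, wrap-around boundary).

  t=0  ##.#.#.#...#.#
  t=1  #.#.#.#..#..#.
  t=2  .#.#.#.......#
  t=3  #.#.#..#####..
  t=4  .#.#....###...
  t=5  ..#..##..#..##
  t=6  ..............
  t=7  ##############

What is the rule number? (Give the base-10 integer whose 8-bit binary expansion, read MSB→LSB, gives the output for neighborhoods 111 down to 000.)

  ###|#  b7=1 t=0,i=0
  ##.|.  b6=0 t=0,i=1
  #.#|#  b5=1 t=0,i=2
  #..|.  b4=0 t=0,i=8
  .##|.  b3=0 t=0,i=13
  .#.|.  b2=0 t=0,i=3
  ..#|.  b1=0 t=0,i=10
  ...|#  b0=1 t=0,i=9
  bits 10100001 = 161

161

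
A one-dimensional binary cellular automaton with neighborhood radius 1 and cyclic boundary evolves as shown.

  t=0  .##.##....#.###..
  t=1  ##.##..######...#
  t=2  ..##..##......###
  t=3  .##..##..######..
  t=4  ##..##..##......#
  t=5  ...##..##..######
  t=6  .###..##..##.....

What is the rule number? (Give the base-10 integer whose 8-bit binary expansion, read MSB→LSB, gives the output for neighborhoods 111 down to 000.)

47

  ###|.  b7=0 t=0,i=13
  ##.|.  b6=0 t=0,i=2
  #.#|#  b5=1 t=0,i=3
  #..|.  b4=0 t=0,i=6
  .##|#  b3=1 t=0,i=1
  .#.|#  b2=1 t=0,i=10
  ..#|#  b1=1 t=0,i=0
  ...|#  b0=1 t=0,i=7
  bits 00101111 = 47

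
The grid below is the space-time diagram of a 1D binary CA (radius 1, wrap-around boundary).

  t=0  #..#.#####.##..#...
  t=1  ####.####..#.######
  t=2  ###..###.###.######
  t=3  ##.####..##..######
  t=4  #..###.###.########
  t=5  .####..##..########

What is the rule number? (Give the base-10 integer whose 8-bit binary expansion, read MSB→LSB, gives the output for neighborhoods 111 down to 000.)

  ###|#  b7=1 t=0,i=6
  ##.|.  b6=0 t=0,i=9
  #.#|.  b5=0 t=0,i=4
  #..|#  b4=1 t=0,i=1
  .##|#  b3=1 t=0,i=5
  .#.|#  b2=1 t=0,i=0
  ..#|#  b1=1 t=0,i=2
  ...|#  b0=1 t=0,i=17
  bits 10011111 = 159

159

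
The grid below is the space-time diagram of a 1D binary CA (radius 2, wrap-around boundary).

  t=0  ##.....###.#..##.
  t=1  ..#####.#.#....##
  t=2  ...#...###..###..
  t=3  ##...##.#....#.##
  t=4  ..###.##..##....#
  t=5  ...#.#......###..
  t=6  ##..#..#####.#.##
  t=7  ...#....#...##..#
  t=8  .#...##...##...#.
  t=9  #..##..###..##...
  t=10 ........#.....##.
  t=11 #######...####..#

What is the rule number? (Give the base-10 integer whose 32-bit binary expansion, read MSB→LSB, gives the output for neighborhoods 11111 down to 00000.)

220718091

  #####|.  b31=0 t=1,i=4
  ####.|.  b30=0 t=1,i=5
  ###.#|.  b29=0 t=0,i=9
  ###..|.  b28=0 t=2,i=9
  ##.##|#  b27=1 t=0,i=16
  ##.#.|#  b26=1 t=0,i=10
  ##..#|.  b25=0 t=1,i=0
  ##...|#  b24=1 t=0,i=2
  #.###|.  b23=0 t=3,i=15
  #.##.|.  b22=0 t=0,i=0
  #.#.#|#  b21=1 t=1,i=8
  #.#..|.  b20=0 t=0,i=11
  #..##|.  b19=0 t=0,i=13
  #..#.|#  b18=1 t=6,i=3
  #...#|#  b17=1 t=2,i=5
  #....|#  b16=1 t=0,i=3
  .####|#  b15=1 t=1,i=3
  .###.|#  b14=1 t=0,i=8
  .##.#|#  b13=1 t=0,i=15
  .##..|.  b12=0 t=0,i=1
  .#.##|.  b11=0 t=3,i=14
  .#.#.|#  b10=1 t=1,i=9
  .#..#|.  b9=0 t=0,i=12
  .#...|.  b8=0 t=1,i=11
  ..###|.  b7=0 t=0,i=7
  ..##.|.  b6=0 t=0,i=14
  ..#.#|.  b5=0 t=3,i=13
  ..#..|.  b4=0 t=2,i=3
  ...##|#  b3=1 t=0,i=6
  ...#.|.  b2=0 t=2,i=2
  ....#|#  b1=1 t=0,i=5
  .....|#  b0=1 t=0,i=4
  bits 00001101001001111110010000001011 = 220718091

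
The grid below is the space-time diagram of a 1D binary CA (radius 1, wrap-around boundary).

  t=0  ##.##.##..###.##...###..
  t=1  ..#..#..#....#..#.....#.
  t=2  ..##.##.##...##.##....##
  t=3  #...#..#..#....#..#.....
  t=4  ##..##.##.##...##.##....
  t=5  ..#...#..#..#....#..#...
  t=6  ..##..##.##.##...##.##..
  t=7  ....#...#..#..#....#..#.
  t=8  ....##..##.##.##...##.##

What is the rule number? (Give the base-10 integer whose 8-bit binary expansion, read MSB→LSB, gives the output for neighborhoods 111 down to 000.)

  ###|.  b7=0 t=0,i=11
  ##.|.  b6=0 t=0,i=1
  #.#|#  b5=1 t=0,i=2
  #..|#  b4=1 t=0,i=8
  .##|.  b3=0 t=0,i=0
  .#.|#  b2=1 t=1,i=2
  ..#|.  b1=0 t=0,i=9
  ...|.  b0=0 t=0,i=17
  bits 00110100 = 52

52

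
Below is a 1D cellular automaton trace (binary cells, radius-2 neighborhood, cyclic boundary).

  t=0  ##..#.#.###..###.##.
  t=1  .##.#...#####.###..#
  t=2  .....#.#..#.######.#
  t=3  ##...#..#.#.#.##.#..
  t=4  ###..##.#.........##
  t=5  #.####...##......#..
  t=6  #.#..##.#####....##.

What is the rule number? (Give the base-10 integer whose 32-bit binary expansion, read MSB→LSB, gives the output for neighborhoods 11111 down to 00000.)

3146339192

  nb #####: next=#  (t=1,i=10, bit31=1)
  nb ####.: next=.  (t=1,i=11, bit30=0)
  nb ###.#: next=#  (t=0,i=15, bit29=1)
  nb ###..: next=#  (t=0,i=10, bit28=1)
  nb ##.##: next=#  (t=0,i=16, bit27=1)
  nb ##.#.: next=.  (t=1,i=3, bit26=0)
  nb ##..#: next=#  (t=0,i=2, bit25=1)
  nb ##...: next=#  (t=3,i=2, bit24=1)
  nb #.###: next=#  (t=0,i=8, bit23=1)
  nb #.##.: next=.  (t=0,i=0, bit22=0)
  nb #.#.#: next=.  (t=0,i=6, bit21=0)
  nb #.#..: next=.  (t=1,i=4, bit20=0)
  nb #..##: next=#  (t=0,i=12, bit19=1)
  nb #..#.: next=.  (t=0,i=3, bit18=0)
  nb #...#: next=.  (t=1,i=6, bit17=0)
  nb #....: next=#  (t=2,i=1, bit16=1)
  nb .####: next=.  (t=1,i=9, bit15=0)
  nb .###.: next=#  (t=0,i=9, bit14=1)
  nb .##.#: next=.  (t=0,i=18, bit13=0)
  nb .##..: next=#  (t=0,i=1, bit12=1)
  nb .#.##: next=.  (t=0,i=7, bit11=0)
  nb .#.#.: next=.  (t=0,i=5, bit10=0)
  nb .#..#: next=#  (t=2,i=8, bit9=1)
  nb .#...: next=#  (t=1,i=5, bit8=1)
  nb ..###: next=.  (t=0,i=13, bit7=0)
  nb ..##.: next=#  (t=3,i=0, bit6=1)
  nb ..#.#: next=#  (t=0,i=4, bit5=1)
  nb ..#..: next=#  (t=3,i=5, bit4=1)
  nb ...##: next=#  (t=1,i=7, bit3=1)
  nb ...#.: next=.  (t=2,i=4, bit2=0)
  nb ....#: next=.  (t=2,i=3, bit1=0)
  nb .....: next=.  (t=2,i=2, bit0=0)
  bits 10111011100010010101001101111000 = 3146339192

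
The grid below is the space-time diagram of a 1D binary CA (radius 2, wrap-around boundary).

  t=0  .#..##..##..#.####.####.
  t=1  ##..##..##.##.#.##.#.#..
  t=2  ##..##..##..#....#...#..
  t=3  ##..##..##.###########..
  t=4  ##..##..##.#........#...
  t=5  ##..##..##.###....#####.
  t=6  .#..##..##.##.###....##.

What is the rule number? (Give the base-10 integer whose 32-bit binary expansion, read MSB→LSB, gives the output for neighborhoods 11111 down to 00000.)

1637314934

  #####|.  b31=0 t=3,i=13
  ####.|#  b30=1 t=0,i=16
  ###.#|#  b29=1 t=0,i=17
  ###..|.  b28=0 t=0,i=22
  ##.##|.  b27=0 t=0,i=18
  ##.#.|.  b26=0 t=1,i=13
  ##..#|.  b25=0 t=0,i=6
  ##...|#  b24=1 t=5,i=14
  #.###|#  b23=1 t=0,i=14
  #.##.|.  b22=0 t=1,i=11
  #.#.#|.  b21=0 t=1,i=14
  #.#..|#  b20=1 t=1,i=21
  #..##|.  b19=0 t=0,i=3
  #..#.|#  b18=1 t=0,i=0
  #...#|#  b17=1 t=2,i=19
  #....|#  b16=1 t=2,i=14
  .####|.  b15=0 t=0,i=15
  .###.|#  b14=1 t=5,i=12
  .##.#|#  b13=1 t=1,i=9
  .##..|#  b12=1 t=0,i=5
  .#.##|.  b11=0 t=0,i=13
  .#.#.|.  b10=0 t=1,i=20
  .#..#|.  b9=0 t=0,i=2
  .#...|#  b8=1 t=2,i=13
  ..###|.  b7=0 t=5,i=18
  ..##.|#  b6=1 t=0,i=4
  ..#.#|#  b5=1 t=0,i=12
  ..#..|#  b4=1 t=0,i=1
  ...##|.  b3=0 t=4,i=23
  ...#.|#  b2=1 t=2,i=16
  ....#|#  b1=1 t=2,i=15
  .....|.  b0=0 t=4,i=14
  bits 01100001100101110111000101110110 = 1637314934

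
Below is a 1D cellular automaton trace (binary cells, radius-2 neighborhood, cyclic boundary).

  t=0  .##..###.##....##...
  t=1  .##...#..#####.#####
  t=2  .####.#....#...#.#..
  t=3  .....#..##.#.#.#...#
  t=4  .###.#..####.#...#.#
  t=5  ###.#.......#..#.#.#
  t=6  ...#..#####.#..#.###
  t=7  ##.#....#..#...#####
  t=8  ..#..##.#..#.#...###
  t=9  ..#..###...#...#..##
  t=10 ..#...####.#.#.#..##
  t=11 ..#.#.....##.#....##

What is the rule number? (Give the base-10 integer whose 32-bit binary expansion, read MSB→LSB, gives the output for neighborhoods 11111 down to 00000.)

2514712691

  [31] ##### => #  t=1,i=11
  [30] ####. => .  t=1,i=12
  [29] ###.# => .  t=0,i=7
  [28] ###.. => #  t=6,i=19
  [27] ##.## => .  t=0,i=8
  [26] ##.#. => #  t=2,i=5
  [25] ##..# => .  t=0,i=3
  [24] ##... => #  t=0,i=11
  [23] #.### => #  t=1,i=15
  [22] #.##. => #  t=0,i=9
  [21] #.#.# => #  t=3,i=11
  [20] #.#.. => .  t=2,i=6
  [19] #..## => .  t=0,i=4
  [18] #..#. => .  t=5,i=14
  [17] #...# => #  t=1,i=4
  [16] #.... => #  t=0,i=12
  [15] .#### => .  t=1,i=10
  [14] .###. => #  t=0,i=6
  [13] .##.# => #  t=3,i=9
  [12] .##.. => #  t=0,i=2
  [11] .#.## => #  t=4,i=0
  [10] .#.#. => .  t=2,i=16
  [9] .#..# => .  t=1,i=7
  [8] .#... => .  t=2,i=7
  [7] ..### => .  t=0,i=5
  [6] ..##. => #  t=0,i=1
  [5] ..#.# => #  t=2,i=15
  [4] ..#.. => #  t=1,i=6
  [3] ...## => .  t=0,i=0
  [2] ...#. => .  t=1,i=5
  [1] ....# => #  t=0,i=13
  [0] ..... => #  t=3,i=2
  bits 10010101111000110111100001110011 = 2514712691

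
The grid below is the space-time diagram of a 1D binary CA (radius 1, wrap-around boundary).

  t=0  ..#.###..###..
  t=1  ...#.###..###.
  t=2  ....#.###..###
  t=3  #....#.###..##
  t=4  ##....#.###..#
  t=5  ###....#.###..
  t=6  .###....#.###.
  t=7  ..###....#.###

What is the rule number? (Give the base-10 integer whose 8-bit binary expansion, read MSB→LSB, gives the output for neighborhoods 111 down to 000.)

240

  nb ###: next=#  (t=0,i=5, bit7=1)
  nb ##.: next=#  (t=0,i=6, bit6=1)
  nb #.#: next=#  (t=0,i=3, bit5=1)
  nb #..: next=#  (t=0,i=7, bit4=1)
  nb .##: next=.  (t=0,i=4, bit3=0)
  nb .#.: next=.  (t=0,i=2, bit2=0)
  nb ..#: next=.  (t=0,i=1, bit1=0)
  nb ...: next=.  (t=0,i=0, bit0=0)
  bits 11110000 = 240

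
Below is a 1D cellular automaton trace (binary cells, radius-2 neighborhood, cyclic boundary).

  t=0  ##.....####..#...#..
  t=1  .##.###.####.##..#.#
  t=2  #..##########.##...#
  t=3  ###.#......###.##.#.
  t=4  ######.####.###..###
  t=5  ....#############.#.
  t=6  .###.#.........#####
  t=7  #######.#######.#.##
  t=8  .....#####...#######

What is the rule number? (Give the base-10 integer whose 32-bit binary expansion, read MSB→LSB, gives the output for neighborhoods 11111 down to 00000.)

  ##### -> .   bit 31 = 0  t=2,i=5
  ####. -> #   bit 30 = 1  t=0,i=9
  ###.# -> #   bit 29 = 1  t=1,i=6
  ###.. -> #   bit 28 = 1  t=0,i=10
  ##.## -> #   bit 27 = 1  t=1,i=3
  ##.#. -> #   bit 26 = 1  t=3,i=3
  ##..# -> #   bit 25 = 1  t=0,i=11
  ##... -> #   bit 24 = 1  t=0,i=2
  #.### -> #   bit 23 = 1  t=1,i=4
  #.##. -> .   bit 22 = 0  t=1,i=1
  #.#.# -> #   bit 21 = 1  t=1,i=19
  #.#.. -> #   bit 20 = 1  t=3,i=4
  #..## -> #   bit 19 = 1  t=0,i=19
  #..#. -> .   bit 18 = 0  t=0,i=12
  #...# -> .   bit 17 = 0  t=0,i=15
  #.... -> .   bit 16 = 0  t=0,i=3
  .#### -> #   bit 15 = 1  t=0,i=8
  .###. -> #   bit 14 = 1  t=1,i=5
  .##.# -> .   bit 13 = 0  t=1,i=2
  .##.. -> #   bit 12 = 1  t=0,i=1
  .#.## -> #   bit 11 = 1  t=1,i=0
  .#.#. -> .   bit 10 = 0  t=1,i=18
  .#..# -> .   bit 9 = 0  t=0,i=18
  .#... -> #   bit 8 = 1  t=0,i=14
  ..### -> .   bit 7 = 0  t=0,i=7
  ..##. -> .   bit 6 = 0  t=0,i=0
  ..#.# -> .   bit 5 = 0  t=1,i=17
  ..#.. -> #   bit 4 = 1  t=0,i=13
  ...## -> #   bit 3 = 1  t=0,i=6
  ...#. -> .   bit 2 = 0  t=0,i=16
  ....# -> #   bit 1 = 1  t=0,i=5
  ..... -> #   bit 0 = 1  t=0,i=4
  bits 01111111101110001101100100011011 = 2142820635

2142820635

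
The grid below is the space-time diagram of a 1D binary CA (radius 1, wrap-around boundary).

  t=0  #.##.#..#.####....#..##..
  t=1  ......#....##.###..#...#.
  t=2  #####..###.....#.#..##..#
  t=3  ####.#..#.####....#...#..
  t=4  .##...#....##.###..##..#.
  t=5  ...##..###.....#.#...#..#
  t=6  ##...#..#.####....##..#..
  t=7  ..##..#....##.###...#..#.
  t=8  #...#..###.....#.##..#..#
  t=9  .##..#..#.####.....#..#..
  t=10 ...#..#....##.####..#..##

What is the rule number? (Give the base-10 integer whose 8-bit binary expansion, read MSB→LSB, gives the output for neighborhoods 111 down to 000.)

145

  ### -> #   bit 7 = 1  t=0,i=11
  ##. -> .   bit 6 = 0  t=0,i=3
  #.# -> .   bit 5 = 0  t=0,i=1
  #.. -> #   bit 4 = 1  t=0,i=6
  .## -> .   bit 3 = 0  t=0,i=2
  .#. -> .   bit 2 = 0  t=0,i=0
  ..# -> .   bit 1 = 0  t=0,i=7
  ... -> #   bit 0 = 1  t=0,i=15
  bits 10010001 = 145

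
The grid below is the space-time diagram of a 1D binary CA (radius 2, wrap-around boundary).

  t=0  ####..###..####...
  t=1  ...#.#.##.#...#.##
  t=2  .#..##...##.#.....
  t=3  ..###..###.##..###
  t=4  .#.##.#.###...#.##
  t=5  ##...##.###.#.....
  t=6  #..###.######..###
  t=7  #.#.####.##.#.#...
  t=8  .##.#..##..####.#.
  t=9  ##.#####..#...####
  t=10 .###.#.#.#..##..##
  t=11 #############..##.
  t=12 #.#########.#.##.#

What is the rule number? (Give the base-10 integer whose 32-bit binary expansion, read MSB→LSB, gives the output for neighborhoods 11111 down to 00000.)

  #####|#  b31=1 t=6,i=9
  ####.|.  b30=0 t=0,i=2
  ###.#|#  b29=1 t=3,i=9
  ###..|#  b28=1 t=0,i=3
  ##.##|#  b27=1 t=3,i=10
  ##.#.|#  b26=1 t=1,i=9
  ##..#|.  b25=0 t=0,i=4
  ##...|.  b24=0 t=0,i=15
  #.###|#  b23=1 t=4,i=8
  #.##.|.  b22=0 t=1,i=7
  #.#.#|#  b21=1 t=1,i=5
  #.#..|#  b20=1 t=1,i=10
  #..##|#  b19=1 t=0,i=5
  #..#.|#  b18=1 t=9,i=9
  #...#|#  b17=1 t=0,i=16
  #....|.  b16=0 t=2,i=14
  .####|.  b15=0 t=0,i=1
  .###.|#  b14=1 t=0,i=7
  .##.#|.  b13=0 t=1,i=8
  .##..|.  b12=0 t=1,i=17
  .#.##|.  b11=0 t=1,i=6
  .#.#.|#  b10=1 t=1,i=4
  .#..#|#  b9=1 t=2,i=2
  .#...|.  b8=0 t=1,i=11
  ..###|.  b7=0 t=0,i=0
  ..##.|#  b6=1 t=2,i=4
  ..#.#|.  b5=0 t=1,i=3
  ..#..|.  b4=0 t=2,i=1
  ...##|#  b3=1 t=0,i=17
  ...#.|.  b2=0 t=1,i=2
  ....#|#  b1=1 t=2,i=17
  .....|#  b0=1 t=2,i=15
  bits 10111100101111100100011001001011 = 3166586443

3166586443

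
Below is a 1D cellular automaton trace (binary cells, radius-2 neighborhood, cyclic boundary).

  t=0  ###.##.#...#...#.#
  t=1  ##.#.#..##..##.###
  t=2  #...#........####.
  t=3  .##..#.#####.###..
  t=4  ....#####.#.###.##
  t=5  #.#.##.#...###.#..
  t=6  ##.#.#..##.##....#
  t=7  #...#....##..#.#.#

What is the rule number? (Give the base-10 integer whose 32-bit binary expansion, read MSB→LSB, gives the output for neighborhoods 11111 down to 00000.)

1233579427

  ##### -> .   bit 31 = 0  t=1,i=17
  ####. -> #   bit 30 = 1  t=0,i=1
  ###.# -> .   bit 29 = 0  t=0,i=2
  ###.. -> .   bit 28 = 0  t=3,i=15
  ##.## -> #   bit 27 = 1  t=0,i=3
  ##.#. -> .   bit 26 = 0  t=0,i=6
  ##..# -> .   bit 25 = 0  t=1,i=10
  ##... -> #   bit 24 = 1  t=3,i=16
  #.### -> #   bit 23 = 1  t=0,i=17
  #.##. -> .   bit 22 = 0  t=0,i=4
  #.#.# -> .   bit 21 = 0  t=1,i=3
  #.#.. -> .   bit 20 = 0  t=0,i=7
  #..## -> .   bit 19 = 0  t=1,i=7
  #..#. -> #   bit 18 = 1  t=3,i=4
  #...# -> #   bit 17 = 1  t=0,i=9
  #.... -> .   bit 16 = 0  t=2,i=6
  .#### -> #   bit 15 = 1  t=0,i=0
  .###. -> #   bit 14 = 1  t=3,i=14
  .##.# -> #   bit 13 = 1  t=0,i=5
  .##.. -> .   bit 12 = 0  t=1,i=9
  .#.## -> #   bit 11 = 1  t=0,i=16
  .#.#. -> #   bit 10 = 1  t=1,i=4
  .#..# -> .   bit 9 = 0  t=1,i=6
  .#... -> #   bit 8 = 1  t=0,i=8
  ..### -> #   bit 7 = 1  t=2,i=13
  ..##. -> .   bit 6 = 0  t=1,i=8
  ..#.# -> #   bit 5 = 1  t=0,i=15
  ..#.. -> .   bit 4 = 0  t=0,i=11
  ...## -> .   bit 3 = 0  t=2,i=12
  ...#. -> .   bit 2 = 0  t=0,i=10
  ....# -> #   bit 1 = 1  t=2,i=11
  ..... -> #   bit 0 = 1  t=2,i=7
  bits 01001001100001101110110110100011 = 1233579427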